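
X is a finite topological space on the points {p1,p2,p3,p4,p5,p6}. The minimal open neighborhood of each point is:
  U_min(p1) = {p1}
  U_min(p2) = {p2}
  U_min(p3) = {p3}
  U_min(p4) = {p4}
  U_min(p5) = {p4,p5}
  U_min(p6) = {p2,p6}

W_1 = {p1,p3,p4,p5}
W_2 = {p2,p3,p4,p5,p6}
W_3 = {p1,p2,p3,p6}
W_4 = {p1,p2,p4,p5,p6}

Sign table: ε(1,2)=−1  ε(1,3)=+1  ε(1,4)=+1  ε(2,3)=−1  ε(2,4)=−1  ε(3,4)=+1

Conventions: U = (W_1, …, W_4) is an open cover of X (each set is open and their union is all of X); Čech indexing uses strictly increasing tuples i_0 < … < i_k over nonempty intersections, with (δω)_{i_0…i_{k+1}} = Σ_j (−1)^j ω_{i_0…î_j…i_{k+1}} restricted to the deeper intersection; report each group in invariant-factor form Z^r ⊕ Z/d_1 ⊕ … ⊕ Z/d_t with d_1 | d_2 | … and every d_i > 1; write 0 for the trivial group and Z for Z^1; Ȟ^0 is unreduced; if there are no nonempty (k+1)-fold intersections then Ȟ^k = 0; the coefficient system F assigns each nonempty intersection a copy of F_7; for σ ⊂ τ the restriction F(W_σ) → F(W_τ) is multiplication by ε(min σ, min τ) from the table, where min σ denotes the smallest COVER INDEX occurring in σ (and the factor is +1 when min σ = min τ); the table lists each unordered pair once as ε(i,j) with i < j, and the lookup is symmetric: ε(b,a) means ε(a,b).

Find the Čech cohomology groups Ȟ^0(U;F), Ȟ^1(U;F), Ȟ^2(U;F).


nerve of the cover:
  W12={p3,p4,p5} W13={p1,p3} W14={p1,p4,p5} W23={p2,p3,p6} W24={p2,p4,p5,p6} W34={p1,p2,p6}
  W123={p3} W124={p4,p5} W134={p1} W234={p2,p6}
C dims 4,6,4; δ0: rk_F7 3; δ1: rk_F7 3
Ȟ^0 = (4 − 3) − 0 = 1, so Ȟ^0 ≅ Z/7
Ȟ^1 = (6 − 3) − 3 = 0, so Ȟ^1 ≅ 0
Ȟ^2 = (4 − 0) − 3 = 1, so Ȟ^2 ≅ Z/7

Ȟ^0(U;F) ≅ Z/7, Ȟ^1(U;F) ≅ 0 and Ȟ^2(U;F) ≅ Z/7


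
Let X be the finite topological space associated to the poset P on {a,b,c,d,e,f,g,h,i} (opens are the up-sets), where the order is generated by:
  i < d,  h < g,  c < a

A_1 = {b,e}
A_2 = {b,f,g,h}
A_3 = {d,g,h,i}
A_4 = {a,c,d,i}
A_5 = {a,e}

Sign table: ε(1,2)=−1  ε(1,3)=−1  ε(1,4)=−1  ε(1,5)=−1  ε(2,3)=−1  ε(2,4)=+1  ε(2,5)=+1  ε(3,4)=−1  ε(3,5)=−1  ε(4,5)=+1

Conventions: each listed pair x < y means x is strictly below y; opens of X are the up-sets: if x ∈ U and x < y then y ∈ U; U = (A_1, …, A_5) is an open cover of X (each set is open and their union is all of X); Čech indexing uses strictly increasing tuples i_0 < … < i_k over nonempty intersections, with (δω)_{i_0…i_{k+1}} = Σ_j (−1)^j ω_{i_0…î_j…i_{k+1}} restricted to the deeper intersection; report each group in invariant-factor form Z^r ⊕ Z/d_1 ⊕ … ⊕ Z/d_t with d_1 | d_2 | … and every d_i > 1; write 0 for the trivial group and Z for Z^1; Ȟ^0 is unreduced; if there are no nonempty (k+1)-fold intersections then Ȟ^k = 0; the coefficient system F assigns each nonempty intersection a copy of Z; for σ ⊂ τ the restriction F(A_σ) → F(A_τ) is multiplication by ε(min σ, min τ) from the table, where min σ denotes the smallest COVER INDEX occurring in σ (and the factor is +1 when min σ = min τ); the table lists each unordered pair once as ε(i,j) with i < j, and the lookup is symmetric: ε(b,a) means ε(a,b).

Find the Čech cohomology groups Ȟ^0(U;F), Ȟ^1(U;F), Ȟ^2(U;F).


Ȟ^0 = Z, Ȟ^1 = Z and Ȟ^2 = 0

nerve of the cover:
  A12={b} A15={e} A23={g,h} A34={d,i} A45={a}
C dims 5,5; δ0: rk 4, SNF 1^4
Ȟ^0 = (5 − 4) − 0 = 1, so Ȟ^0 ≅ Z
Ȟ^1 = (5 − 0) − 4 = 1, so Ȟ^1 ≅ Z
Ȟ^2 = (0 − 0) − 0 = 0, so Ȟ^2 ≅ 0


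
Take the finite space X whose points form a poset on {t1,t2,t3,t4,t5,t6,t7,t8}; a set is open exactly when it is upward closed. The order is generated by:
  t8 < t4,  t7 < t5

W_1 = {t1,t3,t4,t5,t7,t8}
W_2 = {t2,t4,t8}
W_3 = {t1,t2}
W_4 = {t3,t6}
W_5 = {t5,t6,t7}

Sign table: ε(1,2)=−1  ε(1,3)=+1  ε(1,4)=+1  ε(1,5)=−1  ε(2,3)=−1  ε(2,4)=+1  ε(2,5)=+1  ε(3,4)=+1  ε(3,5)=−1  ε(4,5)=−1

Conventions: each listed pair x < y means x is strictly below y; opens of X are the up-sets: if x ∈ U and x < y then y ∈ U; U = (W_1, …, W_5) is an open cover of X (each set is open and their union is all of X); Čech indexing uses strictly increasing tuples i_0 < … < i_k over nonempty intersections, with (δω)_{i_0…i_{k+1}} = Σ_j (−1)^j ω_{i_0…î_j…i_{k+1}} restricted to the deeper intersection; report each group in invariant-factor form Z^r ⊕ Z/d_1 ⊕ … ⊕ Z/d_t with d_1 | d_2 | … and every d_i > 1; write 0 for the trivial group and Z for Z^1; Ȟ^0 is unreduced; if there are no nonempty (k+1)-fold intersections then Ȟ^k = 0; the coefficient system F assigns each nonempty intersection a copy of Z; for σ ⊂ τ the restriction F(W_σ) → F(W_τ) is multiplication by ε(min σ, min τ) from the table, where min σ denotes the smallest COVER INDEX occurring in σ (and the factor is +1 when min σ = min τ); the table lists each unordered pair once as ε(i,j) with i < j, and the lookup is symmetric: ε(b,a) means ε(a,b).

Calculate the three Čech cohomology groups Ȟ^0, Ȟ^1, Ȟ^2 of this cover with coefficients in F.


Ȟ^0 ≅ Z, Ȟ^1 ≅ Z^2 and Ȟ^2 ≅ 0

nerve of the cover:
  W12={t4,t8} W13={t1} W14={t3} W15={t5,t7} W23={t2} W45={t6}
C dims 5,6; δ0: rk 4, SNF 1^4
Ȟ^0 = (5 − 4) − 0 = 1, so Ȟ^0 ≅ Z
Ȟ^1 = (6 − 0) − 4 = 2, so Ȟ^1 ≅ Z^2
Ȟ^2 = (0 − 0) − 0 = 0, so Ȟ^2 ≅ 0


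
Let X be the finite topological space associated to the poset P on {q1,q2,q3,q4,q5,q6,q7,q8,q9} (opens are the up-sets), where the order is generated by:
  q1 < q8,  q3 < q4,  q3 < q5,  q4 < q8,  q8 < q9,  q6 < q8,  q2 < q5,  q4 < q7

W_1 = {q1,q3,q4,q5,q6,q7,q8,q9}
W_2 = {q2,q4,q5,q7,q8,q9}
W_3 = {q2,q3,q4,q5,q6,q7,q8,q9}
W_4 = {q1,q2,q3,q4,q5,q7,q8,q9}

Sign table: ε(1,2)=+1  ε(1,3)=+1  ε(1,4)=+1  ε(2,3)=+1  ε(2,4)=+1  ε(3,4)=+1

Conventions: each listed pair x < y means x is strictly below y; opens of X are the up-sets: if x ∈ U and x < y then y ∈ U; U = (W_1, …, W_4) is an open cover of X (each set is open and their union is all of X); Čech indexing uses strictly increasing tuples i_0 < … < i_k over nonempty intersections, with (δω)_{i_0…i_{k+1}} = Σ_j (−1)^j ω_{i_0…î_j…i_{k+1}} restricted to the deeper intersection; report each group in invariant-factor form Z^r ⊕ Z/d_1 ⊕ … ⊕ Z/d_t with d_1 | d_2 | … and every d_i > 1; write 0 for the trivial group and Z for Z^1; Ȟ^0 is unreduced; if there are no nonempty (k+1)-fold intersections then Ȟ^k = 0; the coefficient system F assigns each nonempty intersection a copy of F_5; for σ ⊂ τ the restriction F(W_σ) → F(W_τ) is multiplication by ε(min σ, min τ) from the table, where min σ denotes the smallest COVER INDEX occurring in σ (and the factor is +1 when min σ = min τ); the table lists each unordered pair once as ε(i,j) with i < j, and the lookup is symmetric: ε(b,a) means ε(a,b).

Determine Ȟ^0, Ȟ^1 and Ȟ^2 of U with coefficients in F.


Ȟ^0(U;F) ≅ Z/5; Ȟ^1(U;F) ≅ 0; Ȟ^2(U;F) ≅ 0

cover nerve:
  W12={q4,q5,q7,q8,q9} W13={q3,q4,q5,q6,q7,q8,q9} W14={q1,q3,q4,q5,q7,q8,q9} W23={q2,q4,q5,q7,q8,q9} W24={q2,q4,q5,q7,q8,q9} W34={q2,q3,q4,q5,q7,q8,q9}
  W123={q4,q5,q7,q8,q9} W124={q4,q5,q7,q8,q9} W134={q3,q4,q5,q7,q8,q9} W234={q2,q4,q5,q7,q8,q9}
  W1234={q4,q5,q7,q8,q9}
C dims 4,6,4,1; δ0: rk_F5 3; δ1: rk_F5 3; δ2: rk_F5 1
Ȟ^0: (4−3)−0=1 ⇒ Z/5
Ȟ^1: (6−3)−3=0 ⇒ 0
Ȟ^2: (4−1)−3=0 ⇒ 0


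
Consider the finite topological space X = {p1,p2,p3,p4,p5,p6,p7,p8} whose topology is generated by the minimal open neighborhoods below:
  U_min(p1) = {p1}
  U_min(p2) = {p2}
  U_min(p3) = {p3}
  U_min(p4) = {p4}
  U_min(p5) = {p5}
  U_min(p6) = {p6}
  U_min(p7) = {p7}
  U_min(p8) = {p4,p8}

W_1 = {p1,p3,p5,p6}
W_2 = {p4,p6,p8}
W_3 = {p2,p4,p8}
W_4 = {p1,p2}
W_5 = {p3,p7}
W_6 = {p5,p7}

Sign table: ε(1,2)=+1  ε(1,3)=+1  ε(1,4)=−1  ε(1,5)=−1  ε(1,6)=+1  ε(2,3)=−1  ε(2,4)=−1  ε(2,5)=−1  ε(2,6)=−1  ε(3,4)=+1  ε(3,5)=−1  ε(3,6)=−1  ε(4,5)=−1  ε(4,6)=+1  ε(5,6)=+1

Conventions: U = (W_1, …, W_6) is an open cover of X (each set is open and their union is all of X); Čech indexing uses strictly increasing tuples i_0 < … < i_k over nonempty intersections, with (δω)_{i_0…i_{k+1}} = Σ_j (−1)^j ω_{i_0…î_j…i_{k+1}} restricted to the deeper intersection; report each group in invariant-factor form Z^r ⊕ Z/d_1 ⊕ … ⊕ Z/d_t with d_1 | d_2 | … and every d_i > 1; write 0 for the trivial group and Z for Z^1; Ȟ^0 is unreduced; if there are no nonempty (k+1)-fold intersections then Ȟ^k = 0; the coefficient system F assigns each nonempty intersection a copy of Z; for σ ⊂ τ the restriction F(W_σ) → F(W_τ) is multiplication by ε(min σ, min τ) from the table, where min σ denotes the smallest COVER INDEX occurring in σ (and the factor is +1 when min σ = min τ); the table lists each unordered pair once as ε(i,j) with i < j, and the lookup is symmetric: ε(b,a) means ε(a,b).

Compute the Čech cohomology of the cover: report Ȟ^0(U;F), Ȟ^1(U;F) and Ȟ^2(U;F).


nerve of the cover:
  W12={p6} W14={p1} W15={p3} W16={p5} W23={p4,p8} W34={p2} W56={p7}
C dims 6,7; δ0: rk 6, SNF 1^5·2
Ȟ^0 = (6 − 6) − 0 = 0, so Ȟ^0 ≅ 0
Ȟ^1 = (7 − 0) − 6 = 1 plus torsion [2], so Ȟ^1 ≅ Z ⊕ Z/2
Ȟ^2 = (0 − 0) − 0 = 0, so Ȟ^2 ≅ 0

Ȟ^0 ≅ 0, Ȟ^1 ≅ Z ⊕ Z/2, Ȟ^2 ≅ 0


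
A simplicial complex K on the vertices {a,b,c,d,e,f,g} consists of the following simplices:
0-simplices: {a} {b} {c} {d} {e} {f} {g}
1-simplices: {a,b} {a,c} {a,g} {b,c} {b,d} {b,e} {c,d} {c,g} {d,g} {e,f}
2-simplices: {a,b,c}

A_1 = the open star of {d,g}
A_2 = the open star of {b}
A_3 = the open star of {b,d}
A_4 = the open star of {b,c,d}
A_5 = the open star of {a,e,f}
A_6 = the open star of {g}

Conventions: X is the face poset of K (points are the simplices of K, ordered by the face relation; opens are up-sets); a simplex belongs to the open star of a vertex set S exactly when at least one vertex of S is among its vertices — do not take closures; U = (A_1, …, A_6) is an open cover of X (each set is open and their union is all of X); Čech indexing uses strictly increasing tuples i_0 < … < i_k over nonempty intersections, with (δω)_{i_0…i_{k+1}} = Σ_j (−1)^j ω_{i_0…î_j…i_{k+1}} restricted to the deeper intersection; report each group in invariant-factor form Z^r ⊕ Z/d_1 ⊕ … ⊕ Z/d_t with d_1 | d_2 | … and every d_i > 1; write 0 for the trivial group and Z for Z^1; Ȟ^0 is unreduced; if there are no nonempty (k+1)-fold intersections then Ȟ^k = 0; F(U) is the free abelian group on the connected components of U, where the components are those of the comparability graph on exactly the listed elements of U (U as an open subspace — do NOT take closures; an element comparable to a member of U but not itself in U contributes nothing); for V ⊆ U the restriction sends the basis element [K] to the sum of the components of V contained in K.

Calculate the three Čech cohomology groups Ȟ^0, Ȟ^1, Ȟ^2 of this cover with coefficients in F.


nerve of the cover:
  A1={{d},{g},{a,g},{b,d},{c,d},{c,g},{d,g}} A2={{b},{a,b},{b,c},{b,d},{b,e},{a,b,c}} A3={{b},{d},{a,b},{b,c},{b,d},{b,e},{c,d},{d,g},{a,b,c}} A4={{b},{c},{d},{a,b},{a,c},{b,c},{b,d},{b,e},{c,d},{c,g},{d,g},{a,b,c}} A5={{a},{e},{f},{a,b},{a,c},{a,g},{b,e},{e,f},{a,b,c}} A6={{g},{a,g},{c,g},{d,g}}
  A12={{b,d}} A13={{d},{b,d},{c,d},{d,g}} A14={{d},{b,d},{c,d},{c,g},{d,g}} A15={{a,g}} A16={{g},{a,g},{c,g},{d,g}} A23={{b},{a,b},{b,c},{b,d},{b,e},{a,b,c}} A24={{b},{a,b},{b,c},{b,d},{b,e},{a,b,c}} A25={{a,b},{b,e},{a,b,c}} A34={{b},{d},{a,b},{b,c},{b,d},{b,e},{c,d},{d,g},{a,b,c}} A35={{a,b},{b,e},{a,b,c}} A36={{d,g}} A45={{a,b},{a,c},{b,e},{a,b,c}} A46={{c,g},{d,g}} A56={{a,g}}
  A123={{b,d}} A124={{b,d}} A134={{d},{b,d},{c,d},{d,g}} A136={{d,g}} A146={{c,g},{d,g}} A156={{a,g}} A234={{b},{a,b},{b,c},{b,d},{b,e},{a,b,c}} A235={{a,b},{b,e},{a,b,c}} A245={{a,b},{b,e},{a,b,c}} A345={{a,b},{b,e},{a,b,c}} A346={{d,g}}
  A1234={{b,d}} A1346={{d,g}} A2345={{a,b},{b,e},{a,b,c}}
components per intersection:
  A1: {{d},{g},{a,g},{b,d},{c,d},{c,g},{d,g}}
  A2: {{b},{a,b},{b,c},{b,d},{b,e},{a,b,c}}
  A3: {{b},{d},{a,b},{b,c},{b,d},{b,e},{c,d},{d,g},{a,b,c}}
  A4: {{b},{c},{d},{a,b},{a,c},{b,c},{b,d},{b,e},{c,d},{c,g},{d,g},{a,b,c}}
  A5: {{a},{a,b},{a,c},{a,g},{a,b,c}} {{e},{f},{b,e},{e,f}}
  A6: {{g},{a,g},{c,g},{d,g}}
  A12: {{b,d}}
  A13: {{d},{b,d},{c,d},{d,g}}
  A14: {{d},{b,d},{c,d},{d,g}} {{c,g}}
  A15: {{a,g}}
  A16: {{g},{a,g},{c,g},{d,g}}
  A23: {{b},{a,b},{b,c},{b,d},{b,e},{a,b,c}}
  A24: {{b},{a,b},{b,c},{b,d},{b,e},{a,b,c}}
  A25: {{a,b},{a,b,c}} {{b,e}}
  A34: {{b},{d},{a,b},{b,c},{b,d},{b,e},{c,d},{d,g},{a,b,c}}
  A35: {{a,b},{a,b,c}} {{b,e}}
  A36: {{d,g}}
  A45: {{a,b},{a,c},{a,b,c}} {{b,e}}
  A46: {{c,g}} {{d,g}}
  A56: {{a,g}}
  A123: {{b,d}}
  A124: {{b,d}}
  A134: {{d},{b,d},{c,d},{d,g}}
  A136: {{d,g}}
  A146: {{c,g}} {{d,g}}
  A156: {{a,g}}
  A234: {{b},{a,b},{b,c},{b,d},{b,e},{a,b,c}}
  A235: {{a,b},{a,b,c}} {{b,e}}
  A245: {{a,b},{a,b,c}} {{b,e}}
  A345: {{a,b},{a,b,c}} {{b,e}}
  A346: {{d,g}}
  A1234: {{b,d}}
  A1346: {{d,g}}
  A2345: {{a,b},{a,b,c}} {{b,e}}
C dims 7,19,15,4; δ0: rk 6, SNF 1^6; δ1: rk 11, SNF 1^11; δ2: rk 4, SNF 1^4
Ȟ^0 = (7 − 6) − 0 = 1, so Ȟ^0 ≅ Z
Ȟ^1 = (19 − 11) − 6 = 2, so Ȟ^1 ≅ Z^2
Ȟ^2 = (15 − 4) − 11 = 0, so Ȟ^2 ≅ 0

Ȟ^0 ≅ Z,  Ȟ^1 ≅ Z^2,  Ȟ^2 ≅ 0


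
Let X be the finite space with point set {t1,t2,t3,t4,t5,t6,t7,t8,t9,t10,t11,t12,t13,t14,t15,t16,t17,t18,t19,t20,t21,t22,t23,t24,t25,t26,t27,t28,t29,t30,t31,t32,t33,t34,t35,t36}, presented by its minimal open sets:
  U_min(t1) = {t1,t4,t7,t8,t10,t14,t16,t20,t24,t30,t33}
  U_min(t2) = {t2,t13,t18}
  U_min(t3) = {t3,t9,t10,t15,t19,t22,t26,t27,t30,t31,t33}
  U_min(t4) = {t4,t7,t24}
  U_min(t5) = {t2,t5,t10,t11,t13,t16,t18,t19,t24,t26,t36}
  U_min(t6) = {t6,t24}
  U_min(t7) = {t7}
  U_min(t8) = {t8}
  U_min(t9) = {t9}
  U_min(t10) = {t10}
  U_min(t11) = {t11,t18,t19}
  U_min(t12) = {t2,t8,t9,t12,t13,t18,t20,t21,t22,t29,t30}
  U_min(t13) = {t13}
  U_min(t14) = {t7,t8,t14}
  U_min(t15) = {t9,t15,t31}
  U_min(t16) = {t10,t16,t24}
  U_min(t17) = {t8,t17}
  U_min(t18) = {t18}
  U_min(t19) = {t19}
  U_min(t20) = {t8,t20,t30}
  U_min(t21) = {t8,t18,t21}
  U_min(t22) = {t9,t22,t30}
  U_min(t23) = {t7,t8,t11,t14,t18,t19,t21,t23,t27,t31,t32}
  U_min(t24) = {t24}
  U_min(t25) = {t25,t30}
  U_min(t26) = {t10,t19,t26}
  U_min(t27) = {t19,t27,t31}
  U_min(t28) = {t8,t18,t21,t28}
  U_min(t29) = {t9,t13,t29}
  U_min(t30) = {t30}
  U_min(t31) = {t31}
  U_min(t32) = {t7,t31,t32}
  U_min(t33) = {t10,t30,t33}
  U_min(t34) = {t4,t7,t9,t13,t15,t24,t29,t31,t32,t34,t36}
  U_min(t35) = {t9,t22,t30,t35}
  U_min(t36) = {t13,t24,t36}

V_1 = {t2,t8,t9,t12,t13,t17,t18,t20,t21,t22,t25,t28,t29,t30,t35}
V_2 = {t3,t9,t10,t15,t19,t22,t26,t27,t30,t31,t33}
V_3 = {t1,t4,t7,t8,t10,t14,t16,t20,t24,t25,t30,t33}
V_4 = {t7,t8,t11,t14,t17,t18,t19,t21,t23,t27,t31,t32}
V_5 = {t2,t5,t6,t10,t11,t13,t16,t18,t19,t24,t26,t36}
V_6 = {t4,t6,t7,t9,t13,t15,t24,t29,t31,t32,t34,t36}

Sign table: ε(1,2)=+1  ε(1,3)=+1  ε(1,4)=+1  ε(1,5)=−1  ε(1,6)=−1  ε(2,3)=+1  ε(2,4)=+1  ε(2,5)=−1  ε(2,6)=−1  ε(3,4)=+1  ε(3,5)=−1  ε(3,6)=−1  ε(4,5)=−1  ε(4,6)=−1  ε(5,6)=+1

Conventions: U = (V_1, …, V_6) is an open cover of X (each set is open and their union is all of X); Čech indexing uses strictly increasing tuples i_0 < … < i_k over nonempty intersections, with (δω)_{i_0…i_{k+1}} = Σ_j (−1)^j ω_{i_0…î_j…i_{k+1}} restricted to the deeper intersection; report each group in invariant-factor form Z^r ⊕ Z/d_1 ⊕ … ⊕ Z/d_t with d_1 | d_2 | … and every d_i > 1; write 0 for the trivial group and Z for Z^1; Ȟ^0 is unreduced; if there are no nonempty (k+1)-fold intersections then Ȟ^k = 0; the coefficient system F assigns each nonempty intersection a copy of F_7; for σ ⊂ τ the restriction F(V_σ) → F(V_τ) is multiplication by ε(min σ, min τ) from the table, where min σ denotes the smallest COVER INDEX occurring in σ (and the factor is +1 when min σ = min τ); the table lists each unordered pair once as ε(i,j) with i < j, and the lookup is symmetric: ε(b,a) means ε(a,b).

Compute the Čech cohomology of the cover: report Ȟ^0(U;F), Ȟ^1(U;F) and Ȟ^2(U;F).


Ȟ^0 = Z/7, Ȟ^1 = 0 and Ȟ^2 = 0

intersection data:
  V12={t9,t22,t30} V13={t8,t20,t25,t30} V14={t8,t17,t18,t21} V15={t2,t13,t18} V16={t9,t13,t29} V23={t10,t30,t33} V24={t19,t27,t31} V25={t10,t19,t26} V26={t9,t15,t31} V34={t7,t8,t14} V35={t10,t16,t24} V36={t4,t7,t24} V45={t11,t18,t19} V46={t7,t31,t32} V56={t6,t13,t24,t36}
  V123={t30} V126={t9} V134={t8} V145={t18} V156={t13} V235={t10} V245={t19} V246={t31} V346={t7} V356={t24}
C dims 6,15,10; δ0: rk_F7 5; δ1: rk_F7 10
Ȟ^0 = (6 − 5) − 0 = 1, so Ȟ^0 ≅ Z/7
Ȟ^1 = (15 − 10) − 5 = 0, so Ȟ^1 ≅ 0
Ȟ^2 = (10 − 0) − 10 = 0, so Ȟ^2 ≅ 0


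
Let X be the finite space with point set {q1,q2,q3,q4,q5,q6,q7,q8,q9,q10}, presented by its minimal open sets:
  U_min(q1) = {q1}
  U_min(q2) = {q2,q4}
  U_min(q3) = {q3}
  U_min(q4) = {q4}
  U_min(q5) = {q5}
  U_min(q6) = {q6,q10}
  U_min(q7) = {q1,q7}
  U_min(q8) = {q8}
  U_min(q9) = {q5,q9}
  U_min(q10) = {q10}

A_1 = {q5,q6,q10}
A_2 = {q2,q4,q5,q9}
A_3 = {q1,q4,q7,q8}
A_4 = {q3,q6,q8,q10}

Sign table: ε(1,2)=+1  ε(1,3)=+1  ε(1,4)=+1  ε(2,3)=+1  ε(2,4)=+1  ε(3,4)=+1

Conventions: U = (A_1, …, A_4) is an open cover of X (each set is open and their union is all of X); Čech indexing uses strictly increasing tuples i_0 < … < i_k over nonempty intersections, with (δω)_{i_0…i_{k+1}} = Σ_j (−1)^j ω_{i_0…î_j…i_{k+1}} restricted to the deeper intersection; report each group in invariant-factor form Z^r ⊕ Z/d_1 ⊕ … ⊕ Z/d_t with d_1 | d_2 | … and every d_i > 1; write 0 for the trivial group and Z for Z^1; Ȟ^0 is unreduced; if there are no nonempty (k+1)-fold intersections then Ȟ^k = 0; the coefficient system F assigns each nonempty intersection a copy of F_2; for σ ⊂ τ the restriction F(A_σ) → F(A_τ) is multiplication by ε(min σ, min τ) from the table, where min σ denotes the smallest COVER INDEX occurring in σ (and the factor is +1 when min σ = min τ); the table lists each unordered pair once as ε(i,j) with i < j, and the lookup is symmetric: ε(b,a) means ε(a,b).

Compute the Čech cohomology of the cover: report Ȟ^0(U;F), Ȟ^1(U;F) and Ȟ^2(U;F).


nerve of the cover:
  A12={q5} A14={q6,q10} A23={q4} A34={q8}
C dims 4,4; δ0: rk_F2 3
Ȟ^0 = (4 − 3) − 0 = 1, so Ȟ^0 ≅ Z/2
Ȟ^1 = (4 − 0) − 3 = 1, so Ȟ^1 ≅ Z/2
Ȟ^2 = (0 − 0) − 0 = 0, so Ȟ^2 ≅ 0

Ȟ^0 ≅ Z/2; Ȟ^1 ≅ Z/2; Ȟ^2 ≅ 0


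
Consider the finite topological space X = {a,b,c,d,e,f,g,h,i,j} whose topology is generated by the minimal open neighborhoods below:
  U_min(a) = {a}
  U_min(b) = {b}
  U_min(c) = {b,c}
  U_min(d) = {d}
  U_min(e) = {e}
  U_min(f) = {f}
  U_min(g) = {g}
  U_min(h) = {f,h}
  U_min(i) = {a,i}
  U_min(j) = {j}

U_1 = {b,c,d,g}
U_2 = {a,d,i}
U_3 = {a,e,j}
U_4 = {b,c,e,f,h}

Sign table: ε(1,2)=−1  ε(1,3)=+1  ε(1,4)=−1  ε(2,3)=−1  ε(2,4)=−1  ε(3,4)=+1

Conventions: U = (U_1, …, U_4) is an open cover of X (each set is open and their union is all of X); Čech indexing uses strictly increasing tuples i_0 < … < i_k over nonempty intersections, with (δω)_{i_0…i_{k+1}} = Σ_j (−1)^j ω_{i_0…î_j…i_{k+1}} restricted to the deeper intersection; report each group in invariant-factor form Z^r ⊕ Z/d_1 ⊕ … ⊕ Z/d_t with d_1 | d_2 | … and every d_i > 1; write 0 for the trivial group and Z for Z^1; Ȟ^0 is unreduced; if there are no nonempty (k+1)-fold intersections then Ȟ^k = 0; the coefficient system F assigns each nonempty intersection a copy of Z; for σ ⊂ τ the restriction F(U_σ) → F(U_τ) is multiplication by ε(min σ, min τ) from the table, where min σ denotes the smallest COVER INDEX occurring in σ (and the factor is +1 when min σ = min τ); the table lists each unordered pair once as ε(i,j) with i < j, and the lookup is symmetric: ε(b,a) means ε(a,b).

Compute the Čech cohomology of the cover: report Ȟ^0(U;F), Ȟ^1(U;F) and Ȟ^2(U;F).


Ȟ^0(U;F) ≅ 0, Ȟ^1(U;F) ≅ Z/2 and Ȟ^2(U;F) ≅ 0

nonempty overlaps:
  U12={d} U14={b,c} U23={a} U34={e}
C dims 4,4; δ0: rk 4, SNF 1^3·2
degree 0: 4−4−0 = 0 → Ȟ^0 ≅ 0
degree 1: 4−0−4 = 0 plus torsion [2] → Ȟ^1 ≅ Z/2
degree 2: 0−0−0 = 0 → Ȟ^2 ≅ 0


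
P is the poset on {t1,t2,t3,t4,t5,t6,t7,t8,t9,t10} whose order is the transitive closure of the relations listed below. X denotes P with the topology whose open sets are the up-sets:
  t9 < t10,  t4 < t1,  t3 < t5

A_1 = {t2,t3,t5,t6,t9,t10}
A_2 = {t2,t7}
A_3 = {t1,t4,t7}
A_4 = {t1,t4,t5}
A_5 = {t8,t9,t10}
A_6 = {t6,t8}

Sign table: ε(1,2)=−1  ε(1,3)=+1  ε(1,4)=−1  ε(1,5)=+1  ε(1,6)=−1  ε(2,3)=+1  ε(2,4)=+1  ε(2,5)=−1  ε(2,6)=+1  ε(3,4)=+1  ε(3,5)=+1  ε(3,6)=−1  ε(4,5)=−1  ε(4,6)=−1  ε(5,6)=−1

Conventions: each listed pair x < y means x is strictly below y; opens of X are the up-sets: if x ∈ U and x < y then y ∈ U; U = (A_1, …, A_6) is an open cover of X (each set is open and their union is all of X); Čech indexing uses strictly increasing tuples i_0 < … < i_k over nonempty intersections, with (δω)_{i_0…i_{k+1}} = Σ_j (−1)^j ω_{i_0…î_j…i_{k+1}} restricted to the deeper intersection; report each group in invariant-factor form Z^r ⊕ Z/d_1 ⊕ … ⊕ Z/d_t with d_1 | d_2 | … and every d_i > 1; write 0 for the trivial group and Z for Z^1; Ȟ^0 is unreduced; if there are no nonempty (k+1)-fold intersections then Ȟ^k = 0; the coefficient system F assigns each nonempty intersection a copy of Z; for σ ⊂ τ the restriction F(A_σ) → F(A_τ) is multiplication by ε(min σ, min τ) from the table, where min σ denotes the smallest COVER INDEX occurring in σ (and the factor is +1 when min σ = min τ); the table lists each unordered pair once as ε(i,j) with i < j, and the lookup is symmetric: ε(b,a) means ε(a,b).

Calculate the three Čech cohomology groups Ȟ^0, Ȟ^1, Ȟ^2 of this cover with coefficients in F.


Ȟ^0(U;F) ≅ Z; Ȟ^1(U;F) ≅ Z^2; Ȟ^2(U;F) ≅ 0

intersection data:
  A12={t2} A14={t5} A15={t9,t10} A16={t6} A23={t7} A34={t1,t4} A56={t8}
C dims 6,7; δ0: rk 5, SNF 1^5
Ȟ^0 = (6 − 5) − 0 = 1, so Ȟ^0 ≅ Z
Ȟ^1 = (7 − 0) − 5 = 2, so Ȟ^1 ≅ Z^2
Ȟ^2 = (0 − 0) − 0 = 0, so Ȟ^2 ≅ 0


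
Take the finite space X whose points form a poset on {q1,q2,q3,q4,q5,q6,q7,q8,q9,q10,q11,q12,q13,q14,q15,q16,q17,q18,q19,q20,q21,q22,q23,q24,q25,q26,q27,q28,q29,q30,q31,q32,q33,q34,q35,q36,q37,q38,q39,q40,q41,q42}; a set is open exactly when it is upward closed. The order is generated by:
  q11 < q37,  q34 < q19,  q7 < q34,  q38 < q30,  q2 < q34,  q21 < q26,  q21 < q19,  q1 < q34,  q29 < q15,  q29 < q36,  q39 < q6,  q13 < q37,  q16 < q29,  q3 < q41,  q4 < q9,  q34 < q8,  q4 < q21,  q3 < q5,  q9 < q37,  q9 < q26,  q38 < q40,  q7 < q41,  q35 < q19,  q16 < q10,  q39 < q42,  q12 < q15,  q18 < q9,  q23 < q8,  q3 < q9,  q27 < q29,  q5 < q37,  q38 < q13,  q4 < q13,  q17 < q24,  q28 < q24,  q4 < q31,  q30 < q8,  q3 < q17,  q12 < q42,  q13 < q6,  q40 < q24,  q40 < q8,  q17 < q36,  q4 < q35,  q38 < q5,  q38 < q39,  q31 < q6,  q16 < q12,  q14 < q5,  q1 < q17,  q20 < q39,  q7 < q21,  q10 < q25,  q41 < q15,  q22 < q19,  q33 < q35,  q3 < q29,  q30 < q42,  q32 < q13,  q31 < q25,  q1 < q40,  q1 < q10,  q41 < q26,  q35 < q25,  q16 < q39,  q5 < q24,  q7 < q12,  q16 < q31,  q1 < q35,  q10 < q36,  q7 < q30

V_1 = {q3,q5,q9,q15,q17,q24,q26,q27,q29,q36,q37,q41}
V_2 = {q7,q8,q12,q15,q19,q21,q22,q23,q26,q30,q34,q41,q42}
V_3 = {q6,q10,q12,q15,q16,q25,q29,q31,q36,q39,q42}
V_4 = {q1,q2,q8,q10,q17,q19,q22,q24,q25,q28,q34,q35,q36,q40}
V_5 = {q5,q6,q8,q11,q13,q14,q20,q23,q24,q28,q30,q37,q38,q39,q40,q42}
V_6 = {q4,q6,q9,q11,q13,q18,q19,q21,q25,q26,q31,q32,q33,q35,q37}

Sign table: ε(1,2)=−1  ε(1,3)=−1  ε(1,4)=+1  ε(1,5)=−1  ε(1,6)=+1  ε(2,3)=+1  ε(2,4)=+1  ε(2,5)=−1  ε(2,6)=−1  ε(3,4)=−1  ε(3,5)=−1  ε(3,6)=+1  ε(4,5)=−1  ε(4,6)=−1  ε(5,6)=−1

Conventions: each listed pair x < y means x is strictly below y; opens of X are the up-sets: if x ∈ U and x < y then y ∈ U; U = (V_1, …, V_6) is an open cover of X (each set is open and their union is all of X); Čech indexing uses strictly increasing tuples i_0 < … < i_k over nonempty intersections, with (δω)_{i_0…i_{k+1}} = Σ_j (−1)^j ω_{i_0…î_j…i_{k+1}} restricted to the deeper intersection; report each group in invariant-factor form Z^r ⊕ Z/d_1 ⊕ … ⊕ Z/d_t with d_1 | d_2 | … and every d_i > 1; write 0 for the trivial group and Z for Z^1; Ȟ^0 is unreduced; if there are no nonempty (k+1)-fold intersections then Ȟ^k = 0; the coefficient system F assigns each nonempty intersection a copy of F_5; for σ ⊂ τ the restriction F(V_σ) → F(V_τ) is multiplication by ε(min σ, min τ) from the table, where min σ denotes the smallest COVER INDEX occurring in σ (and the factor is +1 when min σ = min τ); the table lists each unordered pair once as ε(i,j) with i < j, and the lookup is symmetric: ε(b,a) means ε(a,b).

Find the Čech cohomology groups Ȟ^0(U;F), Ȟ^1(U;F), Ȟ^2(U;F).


nonempty intersections:
  V12={q15,q26,q41} V13={q15,q29,q36} V14={q17,q24,q36} V15={q5,q24,q37} V16={q9,q26,q37} V23={q12,q15,q42} V24={q8,q19,q22,q34} V25={q8,q23,q30,q42} V26={q19,q21,q26} V34={q10,q25,q36} V35={q6,q39,q42} V36={q6,q25,q31} V45={q8,q24,q28,q40} V46={q19,q25,q35} V56={q6,q11,q13,q37}
  V123={q15} V126={q26} V134={q36} V145={q24} V156={q37} V235={q42} V245={q8} V246={q19} V346={q25} V356={q6}
C dims 6,15,10; δ0: rk_F5 6; δ1: rk_F5 9
Ȟ^0: (6−6)−0=0 ⇒ 0
Ȟ^1: (15−9)−6=0 ⇒ 0
Ȟ^2: (10−0)−9=1 ⇒ Z/5

Ȟ^0 = 0; Ȟ^1 = 0; Ȟ^2 = Z/5


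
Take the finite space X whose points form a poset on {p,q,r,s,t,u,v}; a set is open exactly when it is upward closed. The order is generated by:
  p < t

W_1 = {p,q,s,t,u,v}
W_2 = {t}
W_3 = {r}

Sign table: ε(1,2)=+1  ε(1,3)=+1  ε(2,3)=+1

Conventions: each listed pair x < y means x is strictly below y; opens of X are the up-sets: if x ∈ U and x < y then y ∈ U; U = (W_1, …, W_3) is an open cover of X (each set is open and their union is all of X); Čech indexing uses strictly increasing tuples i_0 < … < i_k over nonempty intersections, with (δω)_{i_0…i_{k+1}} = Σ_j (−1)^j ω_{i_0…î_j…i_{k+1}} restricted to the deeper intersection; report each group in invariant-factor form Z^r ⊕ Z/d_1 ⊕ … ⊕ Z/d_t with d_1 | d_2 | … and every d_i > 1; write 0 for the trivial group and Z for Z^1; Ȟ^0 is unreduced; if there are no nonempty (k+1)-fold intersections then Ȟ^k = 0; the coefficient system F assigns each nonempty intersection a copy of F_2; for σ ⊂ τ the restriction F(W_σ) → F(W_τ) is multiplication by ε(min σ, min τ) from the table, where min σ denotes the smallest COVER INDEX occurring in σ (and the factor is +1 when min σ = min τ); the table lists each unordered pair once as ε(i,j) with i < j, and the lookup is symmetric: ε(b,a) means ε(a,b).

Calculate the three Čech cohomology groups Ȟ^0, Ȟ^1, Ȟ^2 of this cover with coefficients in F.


nonempty intersections:
  W12={t}
C dims 3,1; δ0: rk_F2 1
Ȟ^0: (3−1)−0=2 ⇒ Z/2 ⊕ Z/2
Ȟ^1: (1−0)−1=0 ⇒ 0
Ȟ^2: (0−0)−0=0 ⇒ 0

Ȟ^0 = Z/2 ⊕ Z/2, Ȟ^1 = 0 and Ȟ^2 = 0


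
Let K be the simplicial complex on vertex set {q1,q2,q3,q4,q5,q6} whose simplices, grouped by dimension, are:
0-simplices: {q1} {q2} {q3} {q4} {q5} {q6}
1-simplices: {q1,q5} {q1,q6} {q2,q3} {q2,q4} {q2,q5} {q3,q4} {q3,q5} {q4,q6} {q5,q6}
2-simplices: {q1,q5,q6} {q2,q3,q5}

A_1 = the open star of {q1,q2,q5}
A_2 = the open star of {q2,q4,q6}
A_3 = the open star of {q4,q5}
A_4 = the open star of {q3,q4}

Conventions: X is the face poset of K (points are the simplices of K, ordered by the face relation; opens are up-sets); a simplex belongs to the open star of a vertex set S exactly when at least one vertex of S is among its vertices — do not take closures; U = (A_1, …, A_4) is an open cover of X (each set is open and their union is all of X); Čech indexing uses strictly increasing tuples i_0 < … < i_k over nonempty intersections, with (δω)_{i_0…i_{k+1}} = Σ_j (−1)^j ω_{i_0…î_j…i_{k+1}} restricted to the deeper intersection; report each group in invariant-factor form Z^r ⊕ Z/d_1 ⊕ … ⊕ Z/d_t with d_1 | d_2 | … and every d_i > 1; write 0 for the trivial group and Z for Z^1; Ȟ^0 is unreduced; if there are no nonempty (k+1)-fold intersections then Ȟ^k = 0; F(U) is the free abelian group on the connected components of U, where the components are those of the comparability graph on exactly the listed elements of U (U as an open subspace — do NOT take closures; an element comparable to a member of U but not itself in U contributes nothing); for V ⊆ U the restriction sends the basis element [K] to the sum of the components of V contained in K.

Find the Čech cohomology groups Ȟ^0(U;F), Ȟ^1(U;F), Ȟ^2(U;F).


Ȟ^0 ≅ Z, Ȟ^1 ≅ Z^2, Ȟ^2 ≅ 0

nerve of the cover:
  A1={{q1},{q2},{q5},{q1,q5},{q1,q6},{q2,q3},{q2,q4},{q2,q5},{q3,q5},{q5,q6},{q1,q5,q6},{q2,q3,q5}} A2={{q2},{q4},{q6},{q1,q6},{q2,q3},{q2,q4},{q2,q5},{q3,q4},{q4,q6},{q5,q6},{q1,q5,q6},{q2,q3,q5}} A3={{q4},{q5},{q1,q5},{q2,q4},{q2,q5},{q3,q4},{q3,q5},{q4,q6},{q5,q6},{q1,q5,q6},{q2,q3,q5}} A4={{q3},{q4},{q2,q3},{q2,q4},{q3,q4},{q3,q5},{q4,q6},{q2,q3,q5}}
  A12={{q2},{q1,q6},{q2,q3},{q2,q4},{q2,q5},{q5,q6},{q1,q5,q6},{q2,q3,q5}} A13={{q5},{q1,q5},{q2,q4},{q2,q5},{q3,q5},{q5,q6},{q1,q5,q6},{q2,q3,q5}} A14={{q2,q3},{q2,q4},{q3,q5},{q2,q3,q5}} A23={{q4},{q2,q4},{q2,q5},{q3,q4},{q4,q6},{q5,q6},{q1,q5,q6},{q2,q3,q5}} A24={{q4},{q2,q3},{q2,q4},{q3,q4},{q4,q6},{q2,q3,q5}} A34={{q4},{q2,q4},{q3,q4},{q3,q5},{q4,q6},{q2,q3,q5}}
  A123={{q2,q4},{q2,q5},{q5,q6},{q1,q5,q6},{q2,q3,q5}} A124={{q2,q3},{q2,q4},{q2,q3,q5}} A134={{q2,q4},{q3,q5},{q2,q3,q5}} A234={{q4},{q2,q4},{q3,q4},{q4,q6},{q2,q3,q5}}
  A1234={{q2,q4},{q2,q3,q5}}
components per intersection:
  A1: {{q1},{q2},{q5},{q1,q5},{q1,q6},{q2,q3},{q2,q4},{q2,q5},{q3,q5},{q5,q6},{q1,q5,q6},{q2,q3,q5}}
  A2: {{q2},{q4},{q6},{q1,q6},{q2,q3},{q2,q4},{q2,q5},{q3,q4},{q4,q6},{q5,q6},{q1,q5,q6},{q2,q3,q5}}
  A3: {{q4},{q2,q4},{q3,q4},{q4,q6}} {{q5},{q1,q5},{q2,q5},{q3,q5},{q5,q6},{q1,q5,q6},{q2,q3,q5}}
  A4: {{q3},{q4},{q2,q3},{q2,q4},{q3,q4},{q3,q5},{q4,q6},{q2,q3,q5}}
  A12: {{q2},{q2,q3},{q2,q4},{q2,q5},{q2,q3,q5}} {{q1,q6},{q5,q6},{q1,q5,q6}}
  A13: {{q5},{q1,q5},{q2,q5},{q3,q5},{q5,q6},{q1,q5,q6},{q2,q3,q5}} {{q2,q4}}
  A14: {{q2,q3},{q3,q5},{q2,q3,q5}} {{q2,q4}}
  A23: {{q4},{q2,q4},{q3,q4},{q4,q6}} {{q2,q5},{q2,q3,q5}} {{q5,q6},{q1,q5,q6}}
  A24: {{q4},{q2,q4},{q3,q4},{q4,q6}} {{q2,q3},{q2,q3,q5}}
  A34: {{q4},{q2,q4},{q3,q4},{q4,q6}} {{q3,q5},{q2,q3,q5}}
  A123: {{q2,q4}} {{q2,q5},{q2,q3,q5}} {{q5,q6},{q1,q5,q6}}
  A124: {{q2,q3},{q2,q3,q5}} {{q2,q4}}
  A134: {{q2,q4}} {{q3,q5},{q2,q3,q5}}
  A234: {{q4},{q2,q4},{q3,q4},{q4,q6}} {{q2,q3,q5}}
  A1234: {{q2,q4}} {{q2,q3,q5}}
C dims 5,13,9,2; δ0: rk 4, SNF 1^4; δ1: rk 7, SNF 1^7; δ2: rk 2, SNF 1^2
Ȟ^0 = (5 − 4) − 0 = 1, so Ȟ^0 ≅ Z
Ȟ^1 = (13 − 7) − 4 = 2, so Ȟ^1 ≅ Z^2
Ȟ^2 = (9 − 2) − 7 = 0, so Ȟ^2 ≅ 0


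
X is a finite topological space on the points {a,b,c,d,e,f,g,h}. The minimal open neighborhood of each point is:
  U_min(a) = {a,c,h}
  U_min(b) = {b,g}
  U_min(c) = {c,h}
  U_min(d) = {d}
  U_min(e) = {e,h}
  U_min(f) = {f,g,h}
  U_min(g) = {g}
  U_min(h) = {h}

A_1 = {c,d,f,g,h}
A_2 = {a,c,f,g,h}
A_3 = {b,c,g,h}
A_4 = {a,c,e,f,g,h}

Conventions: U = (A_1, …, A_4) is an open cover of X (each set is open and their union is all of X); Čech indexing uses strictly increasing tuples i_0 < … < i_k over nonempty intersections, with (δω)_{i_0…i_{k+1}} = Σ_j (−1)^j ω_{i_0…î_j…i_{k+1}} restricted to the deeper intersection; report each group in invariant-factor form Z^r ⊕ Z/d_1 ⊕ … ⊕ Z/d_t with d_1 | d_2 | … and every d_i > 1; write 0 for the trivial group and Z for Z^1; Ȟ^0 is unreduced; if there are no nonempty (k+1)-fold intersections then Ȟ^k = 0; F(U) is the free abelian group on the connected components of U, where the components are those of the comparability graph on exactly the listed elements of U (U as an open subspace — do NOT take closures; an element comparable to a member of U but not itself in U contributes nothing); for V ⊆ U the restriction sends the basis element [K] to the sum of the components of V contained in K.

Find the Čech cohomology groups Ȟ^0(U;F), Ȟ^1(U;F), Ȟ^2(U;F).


nerve of the cover:
  A12={c,f,g,h} A13={c,g,h} A14={c,f,g,h} A23={c,g,h} A24={a,c,f,g,h} A34={c,g,h}
  A123={c,g,h} A124={c,f,g,h} A134={c,g,h} A234={c,g,h}
  A1234={c,g,h}
components per intersection:
  A1: {c,f,g,h} {d}
  A2: {a,c,f,g,h}
  A3: {b,g} {c,h}
  A4: {a,c,e,f,g,h}
  A12: {c,f,g,h}
  A13: {c,h} {g}
  A14: {c,f,g,h}
  A23: {c,h} {g}
  A24: {a,c,f,g,h}
  A34: {c,h} {g}
  A123: {c,h} {g}
  A124: {c,f,g,h}
  A134: {c,h} {g}
  A234: {c,h} {g}
  A1234: {c,h} {g}
C dims 6,9,7,2; δ0: rk 4, SNF 1^4; δ1: rk 5, SNF 1^5; δ2: rk 2, SNF 1^2
Ȟ^0 = (6 − 4) − 0 = 2, so Ȟ^0 ≅ Z^2
Ȟ^1 = (9 − 5) − 4 = 0, so Ȟ^1 ≅ 0
Ȟ^2 = (7 − 2) − 5 = 0, so Ȟ^2 ≅ 0

Ȟ^0 = Z^2,  Ȟ^1 = 0,  Ȟ^2 = 0


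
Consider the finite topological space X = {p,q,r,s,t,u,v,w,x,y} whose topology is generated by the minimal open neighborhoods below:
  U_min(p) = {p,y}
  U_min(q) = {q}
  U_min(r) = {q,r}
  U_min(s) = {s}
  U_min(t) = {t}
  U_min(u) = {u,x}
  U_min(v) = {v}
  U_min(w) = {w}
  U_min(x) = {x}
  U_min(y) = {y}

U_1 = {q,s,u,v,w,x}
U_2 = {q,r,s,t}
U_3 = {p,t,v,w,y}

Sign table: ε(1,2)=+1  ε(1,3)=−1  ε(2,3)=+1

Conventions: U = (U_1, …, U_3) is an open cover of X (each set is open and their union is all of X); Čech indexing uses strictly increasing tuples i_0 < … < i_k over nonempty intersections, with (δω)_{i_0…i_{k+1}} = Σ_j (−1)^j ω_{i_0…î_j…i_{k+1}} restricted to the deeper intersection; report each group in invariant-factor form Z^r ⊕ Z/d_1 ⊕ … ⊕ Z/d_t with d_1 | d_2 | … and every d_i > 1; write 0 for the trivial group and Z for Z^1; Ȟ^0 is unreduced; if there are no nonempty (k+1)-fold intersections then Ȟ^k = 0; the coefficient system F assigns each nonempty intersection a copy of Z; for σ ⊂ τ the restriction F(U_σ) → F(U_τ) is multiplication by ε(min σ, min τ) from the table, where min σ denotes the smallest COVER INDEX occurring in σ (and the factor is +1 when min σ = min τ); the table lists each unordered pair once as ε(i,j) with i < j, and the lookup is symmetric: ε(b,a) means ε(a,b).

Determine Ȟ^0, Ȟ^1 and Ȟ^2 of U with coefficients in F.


cover nerve:
  U12={q,s} U13={v,w} U23={t}
C dims 3,3; δ0: rk 3, SNF 1^2·2
Ȟ^0: (3−3)−0=0 ⇒ 0
Ȟ^1: (3−0)−3=0 plus torsion [2] ⇒ Z/2
Ȟ^2: (0−0)−0=0 ⇒ 0

Ȟ^0 ≅ 0, Ȟ^1 ≅ Z/2, Ȟ^2 ≅ 0


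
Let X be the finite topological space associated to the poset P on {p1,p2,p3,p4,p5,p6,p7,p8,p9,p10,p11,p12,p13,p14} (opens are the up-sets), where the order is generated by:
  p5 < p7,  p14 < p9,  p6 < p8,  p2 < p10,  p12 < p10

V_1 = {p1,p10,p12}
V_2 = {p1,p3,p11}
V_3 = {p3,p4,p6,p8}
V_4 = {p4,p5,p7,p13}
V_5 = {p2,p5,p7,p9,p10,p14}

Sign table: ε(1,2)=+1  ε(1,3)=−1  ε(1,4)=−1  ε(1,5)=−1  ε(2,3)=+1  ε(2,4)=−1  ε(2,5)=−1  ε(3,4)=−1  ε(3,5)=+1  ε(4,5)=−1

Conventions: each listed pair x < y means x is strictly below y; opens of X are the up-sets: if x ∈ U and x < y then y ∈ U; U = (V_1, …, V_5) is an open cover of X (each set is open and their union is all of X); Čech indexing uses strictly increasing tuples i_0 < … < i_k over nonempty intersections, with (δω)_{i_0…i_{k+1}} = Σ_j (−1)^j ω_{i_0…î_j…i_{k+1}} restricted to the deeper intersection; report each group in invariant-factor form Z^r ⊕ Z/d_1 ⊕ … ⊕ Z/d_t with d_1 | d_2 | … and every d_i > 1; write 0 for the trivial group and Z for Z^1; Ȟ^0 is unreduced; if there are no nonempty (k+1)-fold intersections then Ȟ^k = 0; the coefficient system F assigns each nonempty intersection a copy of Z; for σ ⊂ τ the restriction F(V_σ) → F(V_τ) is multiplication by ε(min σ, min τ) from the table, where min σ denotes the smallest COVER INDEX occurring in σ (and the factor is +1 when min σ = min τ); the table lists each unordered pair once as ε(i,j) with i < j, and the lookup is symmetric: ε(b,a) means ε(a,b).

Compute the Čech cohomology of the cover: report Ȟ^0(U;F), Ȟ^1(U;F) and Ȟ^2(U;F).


Ȟ^0(U;F) ≅ 0; Ȟ^1(U;F) ≅ Z/2; Ȟ^2(U;F) ≅ 0

nerve of the cover:
  V12={p1} V15={p10} V23={p3} V34={p4} V45={p5,p7}
C dims 5,5; δ0: rk 5, SNF 1^4·2
Ȟ^0 = (5 − 5) − 0 = 0, so Ȟ^0 ≅ 0
Ȟ^1 = (5 − 0) − 5 = 0 plus torsion [2], so Ȟ^1 ≅ Z/2
Ȟ^2 = (0 − 0) − 0 = 0, so Ȟ^2 ≅ 0


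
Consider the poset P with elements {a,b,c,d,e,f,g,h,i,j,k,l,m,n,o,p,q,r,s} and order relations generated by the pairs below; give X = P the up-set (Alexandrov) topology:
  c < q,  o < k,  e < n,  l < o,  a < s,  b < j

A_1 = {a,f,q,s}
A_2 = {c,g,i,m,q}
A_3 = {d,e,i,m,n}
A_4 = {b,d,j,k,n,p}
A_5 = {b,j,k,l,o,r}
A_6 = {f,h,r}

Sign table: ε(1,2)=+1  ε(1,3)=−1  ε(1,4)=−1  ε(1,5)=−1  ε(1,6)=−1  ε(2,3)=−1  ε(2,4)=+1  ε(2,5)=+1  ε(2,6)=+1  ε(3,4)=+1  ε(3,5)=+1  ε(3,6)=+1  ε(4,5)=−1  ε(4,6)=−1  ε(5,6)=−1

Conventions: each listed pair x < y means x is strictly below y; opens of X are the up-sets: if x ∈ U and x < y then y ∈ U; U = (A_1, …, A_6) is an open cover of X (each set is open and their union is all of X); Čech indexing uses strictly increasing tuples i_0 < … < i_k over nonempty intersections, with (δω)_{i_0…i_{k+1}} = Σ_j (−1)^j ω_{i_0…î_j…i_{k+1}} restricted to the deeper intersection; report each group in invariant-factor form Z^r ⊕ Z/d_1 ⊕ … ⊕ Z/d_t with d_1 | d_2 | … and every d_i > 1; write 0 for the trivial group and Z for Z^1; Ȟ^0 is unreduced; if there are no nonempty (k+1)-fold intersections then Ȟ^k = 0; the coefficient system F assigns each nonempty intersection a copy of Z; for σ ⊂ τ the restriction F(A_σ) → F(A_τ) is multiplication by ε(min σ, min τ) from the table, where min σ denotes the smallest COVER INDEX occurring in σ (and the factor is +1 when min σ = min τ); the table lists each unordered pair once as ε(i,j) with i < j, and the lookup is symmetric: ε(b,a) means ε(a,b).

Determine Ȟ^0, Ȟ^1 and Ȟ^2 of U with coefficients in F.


Ȟ^0(U;F) ≅ Z,  Ȟ^1(U;F) ≅ Z,  Ȟ^2(U;F) ≅ 0

cover nerve:
  A12={q} A16={f} A23={i,m} A34={d,n} A45={b,j,k} A56={r}
C dims 6,6; δ0: rk 5, SNF 1^5
Ȟ^0: (6−5)−0=1 ⇒ Z
Ȟ^1: (6−0)−5=1 ⇒ Z
Ȟ^2: (0−0)−0=0 ⇒ 0


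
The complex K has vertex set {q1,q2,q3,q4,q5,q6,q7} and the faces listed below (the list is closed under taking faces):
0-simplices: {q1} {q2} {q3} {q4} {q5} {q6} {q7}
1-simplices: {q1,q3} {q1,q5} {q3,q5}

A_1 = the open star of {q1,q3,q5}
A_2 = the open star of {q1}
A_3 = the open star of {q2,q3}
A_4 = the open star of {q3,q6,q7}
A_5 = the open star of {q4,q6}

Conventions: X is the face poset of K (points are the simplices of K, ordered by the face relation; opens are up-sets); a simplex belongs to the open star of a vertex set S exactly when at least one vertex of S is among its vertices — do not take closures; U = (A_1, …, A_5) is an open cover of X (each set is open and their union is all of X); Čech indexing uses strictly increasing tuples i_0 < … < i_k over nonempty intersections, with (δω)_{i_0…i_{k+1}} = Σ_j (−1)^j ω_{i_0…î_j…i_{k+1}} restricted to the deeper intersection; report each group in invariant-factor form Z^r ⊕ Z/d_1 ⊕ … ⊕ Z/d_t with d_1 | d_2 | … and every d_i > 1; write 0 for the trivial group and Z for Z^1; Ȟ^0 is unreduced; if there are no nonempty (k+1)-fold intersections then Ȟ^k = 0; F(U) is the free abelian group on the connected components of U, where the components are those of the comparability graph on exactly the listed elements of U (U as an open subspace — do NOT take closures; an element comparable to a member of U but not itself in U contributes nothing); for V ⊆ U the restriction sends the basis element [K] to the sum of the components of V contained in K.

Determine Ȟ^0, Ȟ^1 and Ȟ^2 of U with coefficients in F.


Ȟ^0 = Z^5,  Ȟ^1 = 0,  Ȟ^2 = 0

cover nerve:
  A1={{q1},{q3},{q5},{q1,q3},{q1,q5},{q3,q5}} A2={{q1},{q1,q3},{q1,q5}} A3={{q2},{q3},{q1,q3},{q3,q5}} A4={{q3},{q6},{q7},{q1,q3},{q3,q5}} A5={{q4},{q6}}
  A12={{q1},{q1,q3},{q1,q5}} A13={{q3},{q1,q3},{q3,q5}} A14={{q3},{q1,q3},{q3,q5}} A23={{q1,q3}} A24={{q1,q3}} A34={{q3},{q1,q3},{q3,q5}} A45={{q6}}
  A123={{q1,q3}} A124={{q1,q3}} A134={{q3},{q1,q3},{q3,q5}} A234={{q1,q3}}
  A1234={{q1,q3}}
components per intersection:
  A1: {{q1},{q3},{q5},{q1,q3},{q1,q5},{q3,q5}}
  A2: {{q1},{q1,q3},{q1,q5}}
  A3: {{q2}} {{q3},{q1,q3},{q3,q5}}
  A4: {{q3},{q1,q3},{q3,q5}} {{q6}} {{q7}}
  A5: {{q4}} {{q6}}
  A12: {{q1},{q1,q3},{q1,q5}}
  A13: {{q3},{q1,q3},{q3,q5}}
  A14: {{q3},{q1,q3},{q3,q5}}
  A23: {{q1,q3}}
  A24: {{q1,q3}}
  A34: {{q3},{q1,q3},{q3,q5}}
  A45: {{q6}}
  A123: {{q1,q3}}
  A124: {{q1,q3}}
  A134: {{q3},{q1,q3},{q3,q5}}
  A234: {{q1,q3}}
  A1234: {{q1,q3}}
C dims 9,7,4,1; δ0: rk 4, SNF 1^4; δ1: rk 3, SNF 1^3; δ2: rk 1, SNF 1^1
Ȟ^0: (9−4)−0=5 ⇒ Z^5
Ȟ^1: (7−3)−4=0 ⇒ 0
Ȟ^2: (4−1)−3=0 ⇒ 0
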